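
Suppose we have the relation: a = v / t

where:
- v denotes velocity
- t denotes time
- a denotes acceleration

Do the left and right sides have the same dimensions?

Yes

v (velocity) has dimensions [L T^-1].
t (time) has dimensions [T].
a (acceleration) has dimensions [L T^-2].

Left side: [L T^-2]
Right side: [L T^-2]

Both sides have the same dimensions, so the equation is dimensionally consistent.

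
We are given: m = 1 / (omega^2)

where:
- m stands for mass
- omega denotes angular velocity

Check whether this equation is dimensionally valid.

No

m (mass) has dimensions [M].
omega (angular velocity) has dimensions [T^-1].

Left side: [M]
Right side: [T^2]

The two sides have different dimensions, so the equation is NOT dimensionally consistent.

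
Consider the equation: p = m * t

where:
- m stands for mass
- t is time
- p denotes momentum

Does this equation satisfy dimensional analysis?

No

m (mass) has dimensions [M].
t (time) has dimensions [T].
p (momentum) has dimensions [L M T^-1].

Left side: [L M T^-1]
Right side: [M T]

The two sides have different dimensions, so the equation is NOT dimensionally consistent.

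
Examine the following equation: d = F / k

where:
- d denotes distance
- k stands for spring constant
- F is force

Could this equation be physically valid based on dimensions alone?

Yes

d (distance) has dimensions [L].
k (spring constant) has dimensions [M T^-2].
F (force) has dimensions [L M T^-2].

Left side: [L]
Right side: [L]

Both sides have the same dimensions, so the equation is dimensionally consistent.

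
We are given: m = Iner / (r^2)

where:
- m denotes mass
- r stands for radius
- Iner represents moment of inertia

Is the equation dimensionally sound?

Yes

m (mass) has dimensions [M].
r (radius) has dimensions [L].
Iner (moment of inertia) has dimensions [L^2 M].

Left side: [M]
Right side: [M]

Both sides have the same dimensions, so the equation is dimensionally consistent.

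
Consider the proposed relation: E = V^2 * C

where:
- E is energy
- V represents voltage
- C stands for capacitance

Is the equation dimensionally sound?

Yes

E (energy) has dimensions [L^2 M T^-2].
V (voltage) has dimensions [I^-1 L^2 M T^-3].
C (capacitance) has dimensions [I^2 L^-2 M^-1 T^4].

Left side: [L^2 M T^-2]
Right side: [L^2 M T^-2]

Both sides have the same dimensions, so the equation is dimensionally consistent.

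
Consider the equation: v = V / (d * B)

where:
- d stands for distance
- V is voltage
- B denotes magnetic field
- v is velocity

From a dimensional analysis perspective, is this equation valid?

Yes

d (distance) has dimensions [L].
V (voltage) has dimensions [I^-1 L^2 M T^-3].
B (magnetic field) has dimensions [I^-1 M T^-2].
v (velocity) has dimensions [L T^-1].

Left side: [L T^-1]
Right side: [L T^-1]

Both sides have the same dimensions, so the equation is dimensionally consistent.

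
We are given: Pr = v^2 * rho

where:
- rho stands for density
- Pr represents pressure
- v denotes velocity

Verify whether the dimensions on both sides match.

Yes

rho (density) has dimensions [L^-3 M].
Pr (pressure) has dimensions [L^-1 M T^-2].
v (velocity) has dimensions [L T^-1].

Left side: [L^-1 M T^-2]
Right side: [L^-1 M T^-2]

Both sides have the same dimensions, so the equation is dimensionally consistent.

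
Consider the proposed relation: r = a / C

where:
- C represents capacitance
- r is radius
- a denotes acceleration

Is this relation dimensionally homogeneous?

No

C (capacitance) has dimensions [I^2 L^-2 M^-1 T^4].
r (radius) has dimensions [L].
a (acceleration) has dimensions [L T^-2].

Left side: [L]
Right side: [I^-2 L^3 M T^-6]

The two sides have different dimensions, so the equation is NOT dimensionally consistent.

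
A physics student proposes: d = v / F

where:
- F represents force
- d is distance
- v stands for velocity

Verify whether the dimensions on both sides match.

No

F (force) has dimensions [L M T^-2].
d (distance) has dimensions [L].
v (velocity) has dimensions [L T^-1].

Left side: [L]
Right side: [M^-1 T]

The two sides have different dimensions, so the equation is NOT dimensionally consistent.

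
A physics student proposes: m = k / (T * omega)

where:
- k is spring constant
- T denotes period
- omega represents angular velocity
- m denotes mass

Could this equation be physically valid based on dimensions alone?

No

k (spring constant) has dimensions [M T^-2].
T (period) has dimensions [T].
omega (angular velocity) has dimensions [T^-1].
m (mass) has dimensions [M].

Left side: [M]
Right side: [M T^-2]

The two sides have different dimensions, so the equation is NOT dimensionally consistent.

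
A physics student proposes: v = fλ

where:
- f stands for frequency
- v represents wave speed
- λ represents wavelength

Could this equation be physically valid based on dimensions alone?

Yes

f (frequency) has dimensions [T^-1].
v (wave speed) has dimensions [L T^-1].
λ (wavelength) has dimensions [L].

Left side: [L T^-1]
Right side: [L T^-1]

Both sides have the same dimensions, so the equation is dimensionally consistent.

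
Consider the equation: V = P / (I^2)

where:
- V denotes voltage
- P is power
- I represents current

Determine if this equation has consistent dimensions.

No

V (voltage) has dimensions [I^-1 L^2 M T^-3].
P (power) has dimensions [L^2 M T^-3].
I (current) has dimensions [I].

Left side: [I^-1 L^2 M T^-3]
Right side: [I^-2 L^2 M T^-3]

The two sides have different dimensions, so the equation is NOT dimensionally consistent.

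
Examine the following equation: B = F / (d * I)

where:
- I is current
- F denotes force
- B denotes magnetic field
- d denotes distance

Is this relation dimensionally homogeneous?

Yes

I (current) has dimensions [I].
F (force) has dimensions [L M T^-2].
B (magnetic field) has dimensions [I^-1 M T^-2].
d (distance) has dimensions [L].

Left side: [I^-1 M T^-2]
Right side: [I^-1 M T^-2]

Both sides have the same dimensions, so the equation is dimensionally consistent.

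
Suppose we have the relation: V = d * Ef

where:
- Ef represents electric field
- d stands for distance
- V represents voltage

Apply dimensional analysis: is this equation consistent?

Yes

Ef (electric field) has dimensions [I^-1 L M T^-3].
d (distance) has dimensions [L].
V (voltage) has dimensions [I^-1 L^2 M T^-3].

Left side: [I^-1 L^2 M T^-3]
Right side: [I^-1 L^2 M T^-3]

Both sides have the same dimensions, so the equation is dimensionally consistent.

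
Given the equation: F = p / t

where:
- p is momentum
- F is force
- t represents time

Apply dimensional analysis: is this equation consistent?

Yes

p (momentum) has dimensions [L M T^-1].
F (force) has dimensions [L M T^-2].
t (time) has dimensions [T].

Left side: [L M T^-2]
Right side: [L M T^-2]

Both sides have the same dimensions, so the equation is dimensionally consistent.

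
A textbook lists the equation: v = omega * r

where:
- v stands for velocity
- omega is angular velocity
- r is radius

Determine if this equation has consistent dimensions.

Yes

v (velocity) has dimensions [L T^-1].
omega (angular velocity) has dimensions [T^-1].
r (radius) has dimensions [L].

Left side: [L T^-1]
Right side: [L T^-1]

Both sides have the same dimensions, so the equation is dimensionally consistent.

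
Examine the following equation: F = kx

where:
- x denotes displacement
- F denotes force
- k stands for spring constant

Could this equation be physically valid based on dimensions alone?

Yes

x (displacement) has dimensions [L].
F (force) has dimensions [L M T^-2].
k (spring constant) has dimensions [M T^-2].

Left side: [L M T^-2]
Right side: [L M T^-2]

Both sides have the same dimensions, so the equation is dimensionally consistent.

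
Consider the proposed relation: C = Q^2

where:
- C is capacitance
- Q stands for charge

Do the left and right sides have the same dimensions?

No

C (capacitance) has dimensions [I^2 L^-2 M^-1 T^4].
Q (charge) has dimensions [I T].

Left side: [I^2 L^-2 M^-1 T^4]
Right side: [I^2 T^2]

The two sides have different dimensions, so the equation is NOT dimensionally consistent.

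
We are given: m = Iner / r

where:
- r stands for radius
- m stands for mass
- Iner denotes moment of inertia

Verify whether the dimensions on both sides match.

No

r (radius) has dimensions [L].
m (mass) has dimensions [M].
Iner (moment of inertia) has dimensions [L^2 M].

Left side: [M]
Right side: [L M]

The two sides have different dimensions, so the equation is NOT dimensionally consistent.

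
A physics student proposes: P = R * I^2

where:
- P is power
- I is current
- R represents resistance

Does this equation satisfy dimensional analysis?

Yes

P (power) has dimensions [L^2 M T^-3].
I (current) has dimensions [I].
R (resistance) has dimensions [I^-2 L^2 M T^-3].

Left side: [L^2 M T^-3]
Right side: [L^2 M T^-3]

Both sides have the same dimensions, so the equation is dimensionally consistent.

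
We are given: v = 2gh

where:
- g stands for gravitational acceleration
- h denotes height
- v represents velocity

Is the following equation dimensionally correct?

No

g (gravitational acceleration) has dimensions [L T^-2].
h (height) has dimensions [L].
v (velocity) has dimensions [L T^-1].

Left side: [L T^-1]
Right side: [L^2 T^-2]

The two sides have different dimensions, so the equation is NOT dimensionally consistent.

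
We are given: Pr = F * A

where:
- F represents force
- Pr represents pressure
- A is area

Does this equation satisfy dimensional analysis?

No

F (force) has dimensions [L M T^-2].
Pr (pressure) has dimensions [L^-1 M T^-2].
A (area) has dimensions [L^2].

Left side: [L^-1 M T^-2]
Right side: [L^3 M T^-2]

The two sides have different dimensions, so the equation is NOT dimensionally consistent.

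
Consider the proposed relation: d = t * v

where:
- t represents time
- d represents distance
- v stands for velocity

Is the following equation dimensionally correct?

Yes

t (time) has dimensions [T].
d (distance) has dimensions [L].
v (velocity) has dimensions [L T^-1].

Left side: [L]
Right side: [L]

Both sides have the same dimensions, so the equation is dimensionally consistent.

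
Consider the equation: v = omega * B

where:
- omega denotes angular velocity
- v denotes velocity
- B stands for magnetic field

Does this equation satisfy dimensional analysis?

No

omega (angular velocity) has dimensions [T^-1].
v (velocity) has dimensions [L T^-1].
B (magnetic field) has dimensions [I^-1 M T^-2].

Left side: [L T^-1]
Right side: [I^-1 M T^-3]

The two sides have different dimensions, so the equation is NOT dimensionally consistent.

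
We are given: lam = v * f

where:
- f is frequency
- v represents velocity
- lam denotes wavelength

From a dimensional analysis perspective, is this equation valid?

No

f (frequency) has dimensions [T^-1].
v (velocity) has dimensions [L T^-1].
lam (wavelength) has dimensions [L].

Left side: [L]
Right side: [L T^-2]

The two sides have different dimensions, so the equation is NOT dimensionally consistent.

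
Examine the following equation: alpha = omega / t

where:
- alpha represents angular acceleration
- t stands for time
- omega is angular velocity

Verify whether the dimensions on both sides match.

Yes

alpha (angular acceleration) has dimensions [T^-2].
t (time) has dimensions [T].
omega (angular velocity) has dimensions [T^-1].

Left side: [T^-2]
Right side: [T^-2]

Both sides have the same dimensions, so the equation is dimensionally consistent.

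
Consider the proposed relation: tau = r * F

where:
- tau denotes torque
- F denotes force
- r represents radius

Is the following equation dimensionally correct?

Yes

tau (torque) has dimensions [L^2 M T^-2].
F (force) has dimensions [L M T^-2].
r (radius) has dimensions [L].

Left side: [L^2 M T^-2]
Right side: [L^2 M T^-2]

Both sides have the same dimensions, so the equation is dimensionally consistent.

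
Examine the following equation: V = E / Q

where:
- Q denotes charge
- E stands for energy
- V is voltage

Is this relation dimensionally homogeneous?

Yes

Q (charge) has dimensions [I T].
E (energy) has dimensions [L^2 M T^-2].
V (voltage) has dimensions [I^-1 L^2 M T^-3].

Left side: [I^-1 L^2 M T^-3]
Right side: [I^-1 L^2 M T^-3]

Both sides have the same dimensions, so the equation is dimensionally consistent.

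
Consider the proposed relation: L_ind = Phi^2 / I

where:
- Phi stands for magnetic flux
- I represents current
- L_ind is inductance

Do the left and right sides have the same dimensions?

No

Phi (magnetic flux) has dimensions [I^-1 L^2 M T^-2].
I (current) has dimensions [I].
L_ind (inductance) has dimensions [I^-2 L^2 M T^-2].

Left side: [I^-2 L^2 M T^-2]
Right side: [I^-3 L^4 M^2 T^-4]

The two sides have different dimensions, so the equation is NOT dimensionally consistent.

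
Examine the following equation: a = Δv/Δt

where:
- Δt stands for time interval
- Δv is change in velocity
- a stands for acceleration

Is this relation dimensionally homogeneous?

Yes

Δt (time interval) has dimensions [T].
Δv (change in velocity) has dimensions [L T^-1].
a (acceleration) has dimensions [L T^-2].

Left side: [L T^-2]
Right side: [L T^-2]

Both sides have the same dimensions, so the equation is dimensionally consistent.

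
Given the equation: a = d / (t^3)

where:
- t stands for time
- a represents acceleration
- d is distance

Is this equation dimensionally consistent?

No

t (time) has dimensions [T].
a (acceleration) has dimensions [L T^-2].
d (distance) has dimensions [L].

Left side: [L T^-2]
Right side: [L T^-3]

The two sides have different dimensions, so the equation is NOT dimensionally consistent.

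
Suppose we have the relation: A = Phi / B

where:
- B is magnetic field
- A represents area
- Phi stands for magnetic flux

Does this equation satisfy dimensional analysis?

Yes

B (magnetic field) has dimensions [I^-1 M T^-2].
A (area) has dimensions [L^2].
Phi (magnetic flux) has dimensions [I^-1 L^2 M T^-2].

Left side: [L^2]
Right side: [L^2]

Both sides have the same dimensions, so the equation is dimensionally consistent.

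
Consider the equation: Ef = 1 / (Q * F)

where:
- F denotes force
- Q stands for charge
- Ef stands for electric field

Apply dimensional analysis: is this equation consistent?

No

F (force) has dimensions [L M T^-2].
Q (charge) has dimensions [I T].
Ef (electric field) has dimensions [I^-1 L M T^-3].

Left side: [I^-1 L M T^-3]
Right side: [I^-1 L^-1 M^-1 T]

The two sides have different dimensions, so the equation is NOT dimensionally consistent.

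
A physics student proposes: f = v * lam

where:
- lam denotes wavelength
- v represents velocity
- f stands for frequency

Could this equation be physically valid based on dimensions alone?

No

lam (wavelength) has dimensions [L].
v (velocity) has dimensions [L T^-1].
f (frequency) has dimensions [T^-1].

Left side: [T^-1]
Right side: [L^2 T^-1]

The two sides have different dimensions, so the equation is NOT dimensionally consistent.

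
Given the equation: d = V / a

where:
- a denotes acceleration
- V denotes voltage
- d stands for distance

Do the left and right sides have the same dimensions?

No

a (acceleration) has dimensions [L T^-2].
V (voltage) has dimensions [I^-1 L^2 M T^-3].
d (distance) has dimensions [L].

Left side: [L]
Right side: [I^-1 L M T^-1]

The two sides have different dimensions, so the equation is NOT dimensionally consistent.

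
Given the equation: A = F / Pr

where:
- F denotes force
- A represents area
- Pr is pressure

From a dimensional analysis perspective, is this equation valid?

Yes

F (force) has dimensions [L M T^-2].
A (area) has dimensions [L^2].
Pr (pressure) has dimensions [L^-1 M T^-2].

Left side: [L^2]
Right side: [L^2]

Both sides have the same dimensions, so the equation is dimensionally consistent.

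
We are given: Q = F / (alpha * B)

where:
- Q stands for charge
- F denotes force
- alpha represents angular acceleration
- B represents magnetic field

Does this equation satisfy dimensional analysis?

No

Q (charge) has dimensions [I T].
F (force) has dimensions [L M T^-2].
alpha (angular acceleration) has dimensions [T^-2].
B (magnetic field) has dimensions [I^-1 M T^-2].

Left side: [I T]
Right side: [I L T^2]

The two sides have different dimensions, so the equation is NOT dimensionally consistent.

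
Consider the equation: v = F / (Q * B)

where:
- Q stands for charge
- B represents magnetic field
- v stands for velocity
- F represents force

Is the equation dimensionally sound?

Yes

Q (charge) has dimensions [I T].
B (magnetic field) has dimensions [I^-1 M T^-2].
v (velocity) has dimensions [L T^-1].
F (force) has dimensions [L M T^-2].

Left side: [L T^-1]
Right side: [L T^-1]

Both sides have the same dimensions, so the equation is dimensionally consistent.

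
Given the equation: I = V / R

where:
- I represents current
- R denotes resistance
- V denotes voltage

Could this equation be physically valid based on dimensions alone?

Yes

I (current) has dimensions [I].
R (resistance) has dimensions [I^-2 L^2 M T^-3].
V (voltage) has dimensions [I^-1 L^2 M T^-3].

Left side: [I]
Right side: [I]

Both sides have the same dimensions, so the equation is dimensionally consistent.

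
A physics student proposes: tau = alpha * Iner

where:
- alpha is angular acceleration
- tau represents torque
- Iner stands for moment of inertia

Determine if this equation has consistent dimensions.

Yes

alpha (angular acceleration) has dimensions [T^-2].
tau (torque) has dimensions [L^2 M T^-2].
Iner (moment of inertia) has dimensions [L^2 M].

Left side: [L^2 M T^-2]
Right side: [L^2 M T^-2]

Both sides have the same dimensions, so the equation is dimensionally consistent.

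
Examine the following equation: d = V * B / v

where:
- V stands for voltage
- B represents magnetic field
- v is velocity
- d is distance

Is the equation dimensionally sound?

No

V (voltage) has dimensions [I^-1 L^2 M T^-3].
B (magnetic field) has dimensions [I^-1 M T^-2].
v (velocity) has dimensions [L T^-1].
d (distance) has dimensions [L].

Left side: [L]
Right side: [I^-2 L M^2 T^-4]

The two sides have different dimensions, so the equation is NOT dimensionally consistent.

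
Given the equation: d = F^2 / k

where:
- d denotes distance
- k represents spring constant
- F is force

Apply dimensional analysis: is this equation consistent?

No

d (distance) has dimensions [L].
k (spring constant) has dimensions [M T^-2].
F (force) has dimensions [L M T^-2].

Left side: [L]
Right side: [L^2 M T^-2]

The two sides have different dimensions, so the equation is NOT dimensionally consistent.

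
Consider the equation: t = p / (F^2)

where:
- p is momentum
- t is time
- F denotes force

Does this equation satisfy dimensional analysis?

No

p (momentum) has dimensions [L M T^-1].
t (time) has dimensions [T].
F (force) has dimensions [L M T^-2].

Left side: [T]
Right side: [L^-1 M^-1 T^3]

The two sides have different dimensions, so the equation is NOT dimensionally consistent.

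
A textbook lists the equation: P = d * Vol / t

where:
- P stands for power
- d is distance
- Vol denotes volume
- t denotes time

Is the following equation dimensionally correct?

No

P (power) has dimensions [L^2 M T^-3].
d (distance) has dimensions [L].
Vol (volume) has dimensions [L^3].
t (time) has dimensions [T].

Left side: [L^2 M T^-3]
Right side: [L^4 T^-1]

The two sides have different dimensions, so the equation is NOT dimensionally consistent.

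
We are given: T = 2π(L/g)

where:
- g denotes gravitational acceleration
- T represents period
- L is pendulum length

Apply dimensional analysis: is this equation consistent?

No

g (gravitational acceleration) has dimensions [L T^-2].
T (period) has dimensions [T].
L (pendulum length) has dimensions [L].

Left side: [T]
Right side: [T^2]

The two sides have different dimensions, so the equation is NOT dimensionally consistent.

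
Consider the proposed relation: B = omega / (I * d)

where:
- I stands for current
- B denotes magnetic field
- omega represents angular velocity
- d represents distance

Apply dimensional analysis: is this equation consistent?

No

I (current) has dimensions [I].
B (magnetic field) has dimensions [I^-1 M T^-2].
omega (angular velocity) has dimensions [T^-1].
d (distance) has dimensions [L].

Left side: [I^-1 M T^-2]
Right side: [I^-1 L^-1 T^-1]

The two sides have different dimensions, so the equation is NOT dimensionally consistent.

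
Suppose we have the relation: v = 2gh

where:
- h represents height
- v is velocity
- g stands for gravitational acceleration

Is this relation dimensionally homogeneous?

No

h (height) has dimensions [L].
v (velocity) has dimensions [L T^-1].
g (gravitational acceleration) has dimensions [L T^-2].

Left side: [L T^-1]
Right side: [L^2 T^-2]

The two sides have different dimensions, so the equation is NOT dimensionally consistent.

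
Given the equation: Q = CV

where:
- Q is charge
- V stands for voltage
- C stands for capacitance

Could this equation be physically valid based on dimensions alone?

Yes

Q (charge) has dimensions [I T].
V (voltage) has dimensions [I^-1 L^2 M T^-3].
C (capacitance) has dimensions [I^2 L^-2 M^-1 T^4].

Left side: [I T]
Right side: [I T]

Both sides have the same dimensions, so the equation is dimensionally consistent.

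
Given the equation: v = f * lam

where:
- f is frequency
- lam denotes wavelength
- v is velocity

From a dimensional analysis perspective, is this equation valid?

Yes

f (frequency) has dimensions [T^-1].
lam (wavelength) has dimensions [L].
v (velocity) has dimensions [L T^-1].

Left side: [L T^-1]
Right side: [L T^-1]

Both sides have the same dimensions, so the equation is dimensionally consistent.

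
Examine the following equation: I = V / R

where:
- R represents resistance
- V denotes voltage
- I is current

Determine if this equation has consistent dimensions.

Yes

R (resistance) has dimensions [I^-2 L^2 M T^-3].
V (voltage) has dimensions [I^-1 L^2 M T^-3].
I (current) has dimensions [I].

Left side: [I]
Right side: [I]

Both sides have the same dimensions, so the equation is dimensionally consistent.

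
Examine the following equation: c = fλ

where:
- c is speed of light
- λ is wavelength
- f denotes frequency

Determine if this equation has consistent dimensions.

Yes

c (speed of light) has dimensions [L T^-1].
λ (wavelength) has dimensions [L].
f (frequency) has dimensions [T^-1].

Left side: [L T^-1]
Right side: [L T^-1]

Both sides have the same dimensions, so the equation is dimensionally consistent.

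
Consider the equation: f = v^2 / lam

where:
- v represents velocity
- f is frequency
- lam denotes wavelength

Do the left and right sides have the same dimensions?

No

v (velocity) has dimensions [L T^-1].
f (frequency) has dimensions [T^-1].
lam (wavelength) has dimensions [L].

Left side: [T^-1]
Right side: [L T^-2]

The two sides have different dimensions, so the equation is NOT dimensionally consistent.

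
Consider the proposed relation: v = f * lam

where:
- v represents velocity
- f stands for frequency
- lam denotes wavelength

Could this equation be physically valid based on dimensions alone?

Yes

v (velocity) has dimensions [L T^-1].
f (frequency) has dimensions [T^-1].
lam (wavelength) has dimensions [L].

Left side: [L T^-1]
Right side: [L T^-1]

Both sides have the same dimensions, so the equation is dimensionally consistent.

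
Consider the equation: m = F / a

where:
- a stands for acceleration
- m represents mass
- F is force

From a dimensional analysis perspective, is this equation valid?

Yes

a (acceleration) has dimensions [L T^-2].
m (mass) has dimensions [M].
F (force) has dimensions [L M T^-2].

Left side: [M]
Right side: [M]

Both sides have the same dimensions, so the equation is dimensionally consistent.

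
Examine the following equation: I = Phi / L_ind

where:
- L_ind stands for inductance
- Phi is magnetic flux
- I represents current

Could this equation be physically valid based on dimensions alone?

Yes

L_ind (inductance) has dimensions [I^-2 L^2 M T^-2].
Phi (magnetic flux) has dimensions [I^-1 L^2 M T^-2].
I (current) has dimensions [I].

Left side: [I]
Right side: [I]

Both sides have the same dimensions, so the equation is dimensionally consistent.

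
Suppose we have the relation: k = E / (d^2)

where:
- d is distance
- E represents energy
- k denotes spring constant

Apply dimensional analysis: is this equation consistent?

Yes

d (distance) has dimensions [L].
E (energy) has dimensions [L^2 M T^-2].
k (spring constant) has dimensions [M T^-2].

Left side: [M T^-2]
Right side: [M T^-2]

Both sides have the same dimensions, so the equation is dimensionally consistent.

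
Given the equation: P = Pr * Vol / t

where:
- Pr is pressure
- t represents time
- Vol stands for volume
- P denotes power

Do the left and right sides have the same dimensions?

Yes

Pr (pressure) has dimensions [L^-1 M T^-2].
t (time) has dimensions [T].
Vol (volume) has dimensions [L^3].
P (power) has dimensions [L^2 M T^-3].

Left side: [L^2 M T^-3]
Right side: [L^2 M T^-3]

Both sides have the same dimensions, so the equation is dimensionally consistent.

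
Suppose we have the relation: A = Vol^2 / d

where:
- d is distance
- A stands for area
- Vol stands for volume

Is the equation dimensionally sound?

No

d (distance) has dimensions [L].
A (area) has dimensions [L^2].
Vol (volume) has dimensions [L^3].

Left side: [L^2]
Right side: [L^5]

The two sides have different dimensions, so the equation is NOT dimensionally consistent.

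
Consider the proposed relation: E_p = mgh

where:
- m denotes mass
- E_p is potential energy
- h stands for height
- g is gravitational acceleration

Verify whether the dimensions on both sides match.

Yes

m (mass) has dimensions [M].
E_p (potential energy) has dimensions [L^2 M T^-2].
h (height) has dimensions [L].
g (gravitational acceleration) has dimensions [L T^-2].

Left side: [L^2 M T^-2]
Right side: [L^2 M T^-2]

Both sides have the same dimensions, so the equation is dimensionally consistent.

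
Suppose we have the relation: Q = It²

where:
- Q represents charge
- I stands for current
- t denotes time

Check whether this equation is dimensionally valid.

No

Q (charge) has dimensions [I T].
I (current) has dimensions [I].
t (time) has dimensions [T].

Left side: [I T]
Right side: [I T^2]

The two sides have different dimensions, so the equation is NOT dimensionally consistent.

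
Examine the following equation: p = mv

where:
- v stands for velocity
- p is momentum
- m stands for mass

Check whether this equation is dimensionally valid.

Yes

v (velocity) has dimensions [L T^-1].
p (momentum) has dimensions [L M T^-1].
m (mass) has dimensions [M].

Left side: [L M T^-1]
Right side: [L M T^-1]

Both sides have the same dimensions, so the equation is dimensionally consistent.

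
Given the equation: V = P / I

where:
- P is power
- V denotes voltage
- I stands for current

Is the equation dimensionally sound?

Yes

P (power) has dimensions [L^2 M T^-3].
V (voltage) has dimensions [I^-1 L^2 M T^-3].
I (current) has dimensions [I].

Left side: [I^-1 L^2 M T^-3]
Right side: [I^-1 L^2 M T^-3]

Both sides have the same dimensions, so the equation is dimensionally consistent.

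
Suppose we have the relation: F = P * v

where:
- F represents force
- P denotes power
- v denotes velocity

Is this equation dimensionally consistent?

No

F (force) has dimensions [L M T^-2].
P (power) has dimensions [L^2 M T^-3].
v (velocity) has dimensions [L T^-1].

Left side: [L M T^-2]
Right side: [L^3 M T^-4]

The two sides have different dimensions, so the equation is NOT dimensionally consistent.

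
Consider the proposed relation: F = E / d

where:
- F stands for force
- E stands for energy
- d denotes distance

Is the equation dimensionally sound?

Yes

F (force) has dimensions [L M T^-2].
E (energy) has dimensions [L^2 M T^-2].
d (distance) has dimensions [L].

Left side: [L M T^-2]
Right side: [L M T^-2]

Both sides have the same dimensions, so the equation is dimensionally consistent.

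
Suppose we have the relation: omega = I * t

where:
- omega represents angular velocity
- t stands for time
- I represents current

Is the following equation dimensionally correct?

No

omega (angular velocity) has dimensions [T^-1].
t (time) has dimensions [T].
I (current) has dimensions [I].

Left side: [T^-1]
Right side: [I T]

The two sides have different dimensions, so the equation is NOT dimensionally consistent.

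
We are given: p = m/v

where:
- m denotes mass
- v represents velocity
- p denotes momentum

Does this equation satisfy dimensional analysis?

No

m (mass) has dimensions [M].
v (velocity) has dimensions [L T^-1].
p (momentum) has dimensions [L M T^-1].

Left side: [L M T^-1]
Right side: [L^-1 M T]

The two sides have different dimensions, so the equation is NOT dimensionally consistent.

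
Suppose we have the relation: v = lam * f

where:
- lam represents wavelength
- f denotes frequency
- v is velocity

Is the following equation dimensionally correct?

Yes

lam (wavelength) has dimensions [L].
f (frequency) has dimensions [T^-1].
v (velocity) has dimensions [L T^-1].

Left side: [L T^-1]
Right side: [L T^-1]

Both sides have the same dimensions, so the equation is dimensionally consistent.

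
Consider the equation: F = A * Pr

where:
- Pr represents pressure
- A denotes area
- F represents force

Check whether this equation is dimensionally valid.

Yes

Pr (pressure) has dimensions [L^-1 M T^-2].
A (area) has dimensions [L^2].
F (force) has dimensions [L M T^-2].

Left side: [L M T^-2]
Right side: [L M T^-2]

Both sides have the same dimensions, so the equation is dimensionally consistent.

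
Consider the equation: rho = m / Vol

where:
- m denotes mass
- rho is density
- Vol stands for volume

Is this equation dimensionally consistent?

Yes

m (mass) has dimensions [M].
rho (density) has dimensions [L^-3 M].
Vol (volume) has dimensions [L^3].

Left side: [L^-3 M]
Right side: [L^-3 M]

Both sides have the same dimensions, so the equation is dimensionally consistent.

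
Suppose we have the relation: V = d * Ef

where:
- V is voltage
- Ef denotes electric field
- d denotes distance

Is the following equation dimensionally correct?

Yes

V (voltage) has dimensions [I^-1 L^2 M T^-3].
Ef (electric field) has dimensions [I^-1 L M T^-3].
d (distance) has dimensions [L].

Left side: [I^-1 L^2 M T^-3]
Right side: [I^-1 L^2 M T^-3]

Both sides have the same dimensions, so the equation is dimensionally consistent.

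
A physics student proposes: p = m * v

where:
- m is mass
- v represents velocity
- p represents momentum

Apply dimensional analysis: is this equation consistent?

Yes

m (mass) has dimensions [M].
v (velocity) has dimensions [L T^-1].
p (momentum) has dimensions [L M T^-1].

Left side: [L M T^-1]
Right side: [L M T^-1]

Both sides have the same dimensions, so the equation is dimensionally consistent.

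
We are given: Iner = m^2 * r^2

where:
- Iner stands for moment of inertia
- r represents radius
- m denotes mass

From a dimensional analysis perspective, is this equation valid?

No

Iner (moment of inertia) has dimensions [L^2 M].
r (radius) has dimensions [L].
m (mass) has dimensions [M].

Left side: [L^2 M]
Right side: [L^2 M^2]

The two sides have different dimensions, so the equation is NOT dimensionally consistent.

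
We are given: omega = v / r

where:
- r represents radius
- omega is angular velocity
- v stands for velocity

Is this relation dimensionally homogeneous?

Yes

r (radius) has dimensions [L].
omega (angular velocity) has dimensions [T^-1].
v (velocity) has dimensions [L T^-1].

Left side: [T^-1]
Right side: [T^-1]

Both sides have the same dimensions, so the equation is dimensionally consistent.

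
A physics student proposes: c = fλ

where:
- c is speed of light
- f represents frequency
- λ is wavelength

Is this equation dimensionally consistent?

Yes

c (speed of light) has dimensions [L T^-1].
f (frequency) has dimensions [T^-1].
λ (wavelength) has dimensions [L].

Left side: [L T^-1]
Right side: [L T^-1]

Both sides have the same dimensions, so the equation is dimensionally consistent.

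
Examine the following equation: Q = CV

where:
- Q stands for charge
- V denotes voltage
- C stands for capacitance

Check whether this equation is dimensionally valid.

Yes

Q (charge) has dimensions [I T].
V (voltage) has dimensions [I^-1 L^2 M T^-3].
C (capacitance) has dimensions [I^2 L^-2 M^-1 T^4].

Left side: [I T]
Right side: [I T]

Both sides have the same dimensions, so the equation is dimensionally consistent.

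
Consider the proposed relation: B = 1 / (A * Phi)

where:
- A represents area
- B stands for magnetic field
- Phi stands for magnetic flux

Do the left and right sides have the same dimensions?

No

A (area) has dimensions [L^2].
B (magnetic field) has dimensions [I^-1 M T^-2].
Phi (magnetic flux) has dimensions [I^-1 L^2 M T^-2].

Left side: [I^-1 M T^-2]
Right side: [I L^-4 M^-1 T^2]

The two sides have different dimensions, so the equation is NOT dimensionally consistent.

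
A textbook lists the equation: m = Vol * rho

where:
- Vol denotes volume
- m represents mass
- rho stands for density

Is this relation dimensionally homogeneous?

Yes

Vol (volume) has dimensions [L^3].
m (mass) has dimensions [M].
rho (density) has dimensions [L^-3 M].

Left side: [M]
Right side: [M]

Both sides have the same dimensions, so the equation is dimensionally consistent.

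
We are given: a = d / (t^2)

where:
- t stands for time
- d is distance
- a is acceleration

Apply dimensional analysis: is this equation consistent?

Yes

t (time) has dimensions [T].
d (distance) has dimensions [L].
a (acceleration) has dimensions [L T^-2].

Left side: [L T^-2]
Right side: [L T^-2]

Both sides have the same dimensions, so the equation is dimensionally consistent.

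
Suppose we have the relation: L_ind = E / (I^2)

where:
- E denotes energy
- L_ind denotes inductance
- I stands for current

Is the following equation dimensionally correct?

Yes

E (energy) has dimensions [L^2 M T^-2].
L_ind (inductance) has dimensions [I^-2 L^2 M T^-2].
I (current) has dimensions [I].

Left side: [I^-2 L^2 M T^-2]
Right side: [I^-2 L^2 M T^-2]

Both sides have the same dimensions, so the equation is dimensionally consistent.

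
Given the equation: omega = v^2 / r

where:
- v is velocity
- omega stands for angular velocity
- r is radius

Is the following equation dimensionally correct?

No

v (velocity) has dimensions [L T^-1].
omega (angular velocity) has dimensions [T^-1].
r (radius) has dimensions [L].

Left side: [T^-1]
Right side: [L T^-2]

The two sides have different dimensions, so the equation is NOT dimensionally consistent.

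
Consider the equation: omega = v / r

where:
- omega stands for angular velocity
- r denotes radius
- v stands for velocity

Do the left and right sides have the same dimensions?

Yes

omega (angular velocity) has dimensions [T^-1].
r (radius) has dimensions [L].
v (velocity) has dimensions [L T^-1].

Left side: [T^-1]
Right side: [T^-1]

Both sides have the same dimensions, so the equation is dimensionally consistent.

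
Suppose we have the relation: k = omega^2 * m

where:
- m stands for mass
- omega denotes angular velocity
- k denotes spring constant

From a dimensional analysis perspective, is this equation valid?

Yes

m (mass) has dimensions [M].
omega (angular velocity) has dimensions [T^-1].
k (spring constant) has dimensions [M T^-2].

Left side: [M T^-2]
Right side: [M T^-2]

Both sides have the same dimensions, so the equation is dimensionally consistent.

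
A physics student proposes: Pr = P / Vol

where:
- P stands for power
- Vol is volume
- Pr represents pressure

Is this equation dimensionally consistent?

No

P (power) has dimensions [L^2 M T^-3].
Vol (volume) has dimensions [L^3].
Pr (pressure) has dimensions [L^-1 M T^-2].

Left side: [L^-1 M T^-2]
Right side: [L^-1 M T^-3]

The two sides have different dimensions, so the equation is NOT dimensionally consistent.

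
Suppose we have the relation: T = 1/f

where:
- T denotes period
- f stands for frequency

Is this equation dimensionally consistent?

Yes

T (period) has dimensions [T].
f (frequency) has dimensions [T^-1].

Left side: [T]
Right side: [T]

Both sides have the same dimensions, so the equation is dimensionally consistent.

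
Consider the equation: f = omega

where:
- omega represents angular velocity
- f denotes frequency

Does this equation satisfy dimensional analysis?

Yes

omega (angular velocity) has dimensions [T^-1].
f (frequency) has dimensions [T^-1].

Left side: [T^-1]
Right side: [T^-1]

Both sides have the same dimensions, so the equation is dimensionally consistent.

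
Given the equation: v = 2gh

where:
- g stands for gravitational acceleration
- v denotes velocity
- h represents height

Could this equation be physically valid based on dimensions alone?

No

g (gravitational acceleration) has dimensions [L T^-2].
v (velocity) has dimensions [L T^-1].
h (height) has dimensions [L].

Left side: [L T^-1]
Right side: [L^2 T^-2]

The two sides have different dimensions, so the equation is NOT dimensionally consistent.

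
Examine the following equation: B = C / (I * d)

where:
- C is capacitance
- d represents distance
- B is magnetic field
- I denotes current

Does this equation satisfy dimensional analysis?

No

C (capacitance) has dimensions [I^2 L^-2 M^-1 T^4].
d (distance) has dimensions [L].
B (magnetic field) has dimensions [I^-1 M T^-2].
I (current) has dimensions [I].

Left side: [I^-1 M T^-2]
Right side: [I L^-3 M^-1 T^4]

The two sides have different dimensions, so the equation is NOT dimensionally consistent.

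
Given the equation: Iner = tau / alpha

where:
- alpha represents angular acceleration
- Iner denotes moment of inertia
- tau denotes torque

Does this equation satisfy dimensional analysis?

Yes

alpha (angular acceleration) has dimensions [T^-2].
Iner (moment of inertia) has dimensions [L^2 M].
tau (torque) has dimensions [L^2 M T^-2].

Left side: [L^2 M]
Right side: [L^2 M]

Both sides have the same dimensions, so the equation is dimensionally consistent.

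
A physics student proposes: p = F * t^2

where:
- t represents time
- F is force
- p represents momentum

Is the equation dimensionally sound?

No

t (time) has dimensions [T].
F (force) has dimensions [L M T^-2].
p (momentum) has dimensions [L M T^-1].

Left side: [L M T^-1]
Right side: [L M]

The two sides have different dimensions, so the equation is NOT dimensionally consistent.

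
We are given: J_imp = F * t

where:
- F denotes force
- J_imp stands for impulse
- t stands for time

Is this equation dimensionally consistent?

Yes

F (force) has dimensions [L M T^-2].
J_imp (impulse) has dimensions [L M T^-1].
t (time) has dimensions [T].

Left side: [L M T^-1]
Right side: [L M T^-1]

Both sides have the same dimensions, so the equation is dimensionally consistent.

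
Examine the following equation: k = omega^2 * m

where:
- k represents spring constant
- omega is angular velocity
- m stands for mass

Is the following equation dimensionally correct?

Yes

k (spring constant) has dimensions [M T^-2].
omega (angular velocity) has dimensions [T^-1].
m (mass) has dimensions [M].

Left side: [M T^-2]
Right side: [M T^-2]

Both sides have the same dimensions, so the equation is dimensionally consistent.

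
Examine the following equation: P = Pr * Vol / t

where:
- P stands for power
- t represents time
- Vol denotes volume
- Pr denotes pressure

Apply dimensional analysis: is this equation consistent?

Yes

P (power) has dimensions [L^2 M T^-3].
t (time) has dimensions [T].
Vol (volume) has dimensions [L^3].
Pr (pressure) has dimensions [L^-1 M T^-2].

Left side: [L^2 M T^-3]
Right side: [L^2 M T^-3]

Both sides have the same dimensions, so the equation is dimensionally consistent.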